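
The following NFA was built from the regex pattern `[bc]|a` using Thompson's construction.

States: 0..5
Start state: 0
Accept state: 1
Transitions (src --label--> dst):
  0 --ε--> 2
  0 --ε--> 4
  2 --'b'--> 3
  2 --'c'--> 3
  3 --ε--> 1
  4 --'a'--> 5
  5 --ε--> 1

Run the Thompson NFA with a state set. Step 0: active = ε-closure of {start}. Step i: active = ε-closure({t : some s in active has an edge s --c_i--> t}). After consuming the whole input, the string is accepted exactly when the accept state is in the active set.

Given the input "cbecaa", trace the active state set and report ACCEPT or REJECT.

Answer: REJECT

Derivation:
initial (ε-close {0}): {0,2,4}
'c' @ 1: {1,3}  ✓accept
'b' @ 2: {}  — no active states
rest 'ecaa' ignored (set empty)
after full input: {}  (accept=1 not in)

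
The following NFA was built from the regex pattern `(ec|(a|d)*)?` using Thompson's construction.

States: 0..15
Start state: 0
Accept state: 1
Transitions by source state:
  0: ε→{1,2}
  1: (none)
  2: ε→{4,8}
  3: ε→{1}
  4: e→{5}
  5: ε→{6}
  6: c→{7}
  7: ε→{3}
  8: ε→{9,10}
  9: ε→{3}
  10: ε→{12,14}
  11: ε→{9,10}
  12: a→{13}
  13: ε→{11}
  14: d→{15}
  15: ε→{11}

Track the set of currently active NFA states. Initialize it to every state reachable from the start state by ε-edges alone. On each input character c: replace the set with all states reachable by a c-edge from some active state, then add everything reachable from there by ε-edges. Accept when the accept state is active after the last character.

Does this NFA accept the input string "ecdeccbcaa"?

Answer: REJECT

Steps:
start: ε-closure({0}) = {0,1,2,3,4,8,9,10,12,14}
'e' @ 1: {5,6}
'c' @ 2: {1,3,7}  [accepting]
'd' @ 3: {}  — no active states
rest 'eccbcaa' ignored (set empty)
final: {}; accept 1 not in set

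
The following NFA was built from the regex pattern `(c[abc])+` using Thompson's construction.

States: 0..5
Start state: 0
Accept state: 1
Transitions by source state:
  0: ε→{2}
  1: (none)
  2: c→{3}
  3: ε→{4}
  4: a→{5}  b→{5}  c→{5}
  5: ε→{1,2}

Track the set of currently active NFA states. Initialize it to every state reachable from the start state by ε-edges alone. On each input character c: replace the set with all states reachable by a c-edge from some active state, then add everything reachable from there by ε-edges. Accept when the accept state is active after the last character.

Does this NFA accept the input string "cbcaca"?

initial (ε-close {0}): {0,2}
'c' @ 1: {3,4}
'b' @ 2: {1,2,5}  ✓accept
'c' @ 3: {3,4}
'a' @ 4: {1,2,5}  ✓accept
'c' @ 5: {3,4}
'a' @ 6: {1,2,5}  ✓accept
end set {1,2,5} — state 1 in

Answer: ACCEPT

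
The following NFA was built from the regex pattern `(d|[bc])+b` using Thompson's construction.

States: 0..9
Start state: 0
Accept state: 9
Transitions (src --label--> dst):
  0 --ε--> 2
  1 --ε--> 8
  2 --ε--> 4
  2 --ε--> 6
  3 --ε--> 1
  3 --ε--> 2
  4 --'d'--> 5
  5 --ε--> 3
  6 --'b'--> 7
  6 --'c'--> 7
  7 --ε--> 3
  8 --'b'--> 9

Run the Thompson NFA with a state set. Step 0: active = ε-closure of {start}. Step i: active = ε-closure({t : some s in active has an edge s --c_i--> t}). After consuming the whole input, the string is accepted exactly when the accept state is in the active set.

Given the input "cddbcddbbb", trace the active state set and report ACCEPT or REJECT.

initial (ε-close {0}): {0,2,4,6}
'c' @ 1: {1,2,3,4,6,7,8}
'd' @ 2: {1,2,3,4,5,6,8}
'd' @ 3: {1,2,3,4,5,6,8}
'b' @ 4: {1,2,3,4,6,7,8,9}  (accept∈set)
'c' @ 5: {1,2,3,4,6,7,8}
'd' @ 6: {1,2,3,4,5,6,8}
'd' @ 7: {1,2,3,4,5,6,8}
'b' @ 8: {1,2,3,4,6,7,8,9}  (accept∈set)
'b' @ 9: {1,2,3,4,6,7,8,9}  (accept∈set)
'b' @ 10: {1,2,3,4,6,7,8,9}  (accept∈set)
after full input: {1,2,3,4,6,7,8,9}  (accept=9 in)

Answer: ACCEPT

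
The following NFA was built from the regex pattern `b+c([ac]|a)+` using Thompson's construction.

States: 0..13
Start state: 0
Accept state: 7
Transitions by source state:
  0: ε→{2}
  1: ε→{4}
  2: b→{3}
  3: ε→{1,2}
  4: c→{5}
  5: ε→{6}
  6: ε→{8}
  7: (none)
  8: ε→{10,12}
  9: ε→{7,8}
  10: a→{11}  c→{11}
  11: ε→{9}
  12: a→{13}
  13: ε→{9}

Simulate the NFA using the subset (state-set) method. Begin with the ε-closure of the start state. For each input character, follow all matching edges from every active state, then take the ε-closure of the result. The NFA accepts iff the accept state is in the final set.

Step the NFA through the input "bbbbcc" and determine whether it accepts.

Answer: ACCEPT

Derivation:
initial (ε-close {0}): {0,2}
'b' @ 1: {1,2,3,4}
'b' @ 2: {1,2,3,4}
'b' @ 3: {1,2,3,4}
'b' @ 4: {1,2,3,4}
'c' @ 5: {5,6,8,10,12}
'c' @ 6: {7,8,9,10,11,12}  [accepting]
final: {7,8,9,10,11,12}; accept 7 in set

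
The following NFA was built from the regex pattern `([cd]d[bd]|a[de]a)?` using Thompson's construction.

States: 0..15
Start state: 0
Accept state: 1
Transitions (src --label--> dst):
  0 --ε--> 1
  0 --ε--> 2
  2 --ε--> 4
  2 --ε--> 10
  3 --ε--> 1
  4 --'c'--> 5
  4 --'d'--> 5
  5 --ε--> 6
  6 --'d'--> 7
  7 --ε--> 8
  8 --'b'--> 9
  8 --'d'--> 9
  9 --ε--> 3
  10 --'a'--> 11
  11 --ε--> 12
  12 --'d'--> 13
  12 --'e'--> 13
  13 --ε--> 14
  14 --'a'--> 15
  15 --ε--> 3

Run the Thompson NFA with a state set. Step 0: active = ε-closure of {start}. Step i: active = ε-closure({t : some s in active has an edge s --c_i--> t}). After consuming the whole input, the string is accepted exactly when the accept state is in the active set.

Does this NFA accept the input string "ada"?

initial (ε-close {0}): {0,1,2,4,10}
'a' @ 1: {11,12}
'd' @ 2: {13,14}
'a' @ 3: {1,3,15}  [accepting]
after full input: {1,3,15}  (accept=1 in)

Answer: ACCEPT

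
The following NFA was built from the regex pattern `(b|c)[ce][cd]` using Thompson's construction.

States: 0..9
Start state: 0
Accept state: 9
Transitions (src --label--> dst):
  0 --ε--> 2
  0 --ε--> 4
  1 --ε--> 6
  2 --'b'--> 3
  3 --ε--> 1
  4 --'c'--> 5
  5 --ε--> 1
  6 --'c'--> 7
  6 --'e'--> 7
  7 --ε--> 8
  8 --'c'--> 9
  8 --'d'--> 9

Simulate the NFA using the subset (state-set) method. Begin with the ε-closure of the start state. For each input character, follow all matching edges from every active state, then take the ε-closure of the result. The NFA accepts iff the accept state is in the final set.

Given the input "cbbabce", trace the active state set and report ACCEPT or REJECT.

start: ε-closure({0}) = {0,2,4}
'c' @ 1: {1,5,6}
'b' @ 2: {}  — no active states
rest 'babce' ignored (set empty)
after full input: {}  (accept=9 not in)

Answer: REJECT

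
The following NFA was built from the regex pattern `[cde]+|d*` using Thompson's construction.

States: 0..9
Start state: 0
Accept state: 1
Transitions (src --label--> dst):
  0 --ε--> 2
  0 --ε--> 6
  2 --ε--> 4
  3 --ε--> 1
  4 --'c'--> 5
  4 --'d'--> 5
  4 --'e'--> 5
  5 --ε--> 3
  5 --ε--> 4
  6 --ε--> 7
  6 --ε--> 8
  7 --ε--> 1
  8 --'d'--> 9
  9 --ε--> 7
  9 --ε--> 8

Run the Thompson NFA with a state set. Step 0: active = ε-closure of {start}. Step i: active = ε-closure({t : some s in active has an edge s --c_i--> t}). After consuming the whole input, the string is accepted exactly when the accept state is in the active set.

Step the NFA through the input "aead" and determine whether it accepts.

S₀ = ε-closure({0}) = {0,1,2,4,6,7,8}
'a' @ 1: {}  — dead — no transitions
rest 'ead' ignored (set empty)
end set {} — state 1 not in

Answer: REJECT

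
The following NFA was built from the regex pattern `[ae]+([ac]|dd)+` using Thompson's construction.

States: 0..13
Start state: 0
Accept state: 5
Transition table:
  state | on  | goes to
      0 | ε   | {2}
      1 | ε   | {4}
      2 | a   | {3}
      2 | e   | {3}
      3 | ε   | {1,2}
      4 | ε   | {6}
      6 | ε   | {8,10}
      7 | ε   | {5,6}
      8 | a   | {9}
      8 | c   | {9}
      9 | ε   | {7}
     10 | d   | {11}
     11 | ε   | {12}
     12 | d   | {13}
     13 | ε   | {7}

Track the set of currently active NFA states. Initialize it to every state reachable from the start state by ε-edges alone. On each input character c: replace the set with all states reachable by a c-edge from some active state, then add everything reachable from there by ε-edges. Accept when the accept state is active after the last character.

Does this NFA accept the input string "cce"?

S₀ = ε-closure({0}) = {0,2}
'c' @ 1: {}  — state set empty
rest 'ce' ignored (set empty)
after full input: {}  (accept=5 not in)

Answer: REJECT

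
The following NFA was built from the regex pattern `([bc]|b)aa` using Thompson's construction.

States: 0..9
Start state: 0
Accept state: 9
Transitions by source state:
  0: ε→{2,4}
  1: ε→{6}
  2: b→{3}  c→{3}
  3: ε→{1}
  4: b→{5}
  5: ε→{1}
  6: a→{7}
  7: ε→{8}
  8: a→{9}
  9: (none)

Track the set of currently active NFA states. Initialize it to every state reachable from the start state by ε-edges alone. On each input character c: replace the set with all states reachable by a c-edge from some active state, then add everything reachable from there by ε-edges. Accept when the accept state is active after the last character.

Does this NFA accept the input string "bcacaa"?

Answer: REJECT

Trace:
initial (ε-close {0}): {0,2,4}
'b' @ 1: {1,3,5,6}
'c' @ 2: {}  — dead — no transitions
rest 'acaa' ignored (set empty)
final: {}; accept 9 not in set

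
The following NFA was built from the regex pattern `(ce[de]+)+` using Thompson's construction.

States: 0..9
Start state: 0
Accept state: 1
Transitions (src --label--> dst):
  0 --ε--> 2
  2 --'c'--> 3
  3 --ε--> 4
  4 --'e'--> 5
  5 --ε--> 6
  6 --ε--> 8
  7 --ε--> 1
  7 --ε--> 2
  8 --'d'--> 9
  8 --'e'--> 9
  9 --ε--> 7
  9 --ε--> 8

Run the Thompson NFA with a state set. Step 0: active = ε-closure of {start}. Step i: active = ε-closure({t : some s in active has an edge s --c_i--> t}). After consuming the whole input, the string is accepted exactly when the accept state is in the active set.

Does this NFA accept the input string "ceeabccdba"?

start: ε-closure({0}) = {0,2}
'c' @ 1: {3,4}
'e' @ 2: {5,6,8}
'e' @ 3: {1,2,7,8,9}  ✓accept
'a' @ 4: {}  — no active states
rest 'bccdba' ignored (set empty)
after full input: {}  (accept=1 not in)

Answer: REJECT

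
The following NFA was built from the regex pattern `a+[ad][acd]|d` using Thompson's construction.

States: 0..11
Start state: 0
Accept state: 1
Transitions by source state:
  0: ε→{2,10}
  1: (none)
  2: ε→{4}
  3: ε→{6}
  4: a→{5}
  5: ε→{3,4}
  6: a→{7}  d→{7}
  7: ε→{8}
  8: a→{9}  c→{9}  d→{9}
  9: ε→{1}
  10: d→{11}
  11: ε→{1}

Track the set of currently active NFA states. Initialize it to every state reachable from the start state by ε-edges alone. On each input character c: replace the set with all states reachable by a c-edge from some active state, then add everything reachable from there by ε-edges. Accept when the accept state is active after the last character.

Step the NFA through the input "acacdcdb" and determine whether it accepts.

Answer: REJECT

Trace:
start: ε-closure({0}) = {0,2,4,10}
'a' @ 1: {3,4,5,6}
'c' @ 2: {}  — no active states
rest 'acdcdb' ignored (set empty)
after full input: {}  (accept=1 not in)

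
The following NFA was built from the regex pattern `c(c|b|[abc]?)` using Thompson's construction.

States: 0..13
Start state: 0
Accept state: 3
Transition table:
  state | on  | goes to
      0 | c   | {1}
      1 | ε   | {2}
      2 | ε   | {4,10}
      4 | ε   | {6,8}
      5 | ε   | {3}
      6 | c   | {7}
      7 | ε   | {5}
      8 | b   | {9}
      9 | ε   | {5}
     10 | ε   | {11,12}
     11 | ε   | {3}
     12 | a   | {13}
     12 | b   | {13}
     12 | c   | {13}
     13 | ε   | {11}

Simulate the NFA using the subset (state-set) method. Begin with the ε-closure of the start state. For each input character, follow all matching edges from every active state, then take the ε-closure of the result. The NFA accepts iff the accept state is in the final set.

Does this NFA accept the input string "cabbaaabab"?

Answer: REJECT

Steps:
initial (ε-close {0}): {0}
'c' @ 1: {1,2,3,4,6,8,10,11,12}  (accept∈set)
'a' @ 2: {3,11,13}  (accept∈set)
'b' @ 3: {}  — no active states
rest 'baaabab' ignored (set empty)
final: {}; accept 3 not in set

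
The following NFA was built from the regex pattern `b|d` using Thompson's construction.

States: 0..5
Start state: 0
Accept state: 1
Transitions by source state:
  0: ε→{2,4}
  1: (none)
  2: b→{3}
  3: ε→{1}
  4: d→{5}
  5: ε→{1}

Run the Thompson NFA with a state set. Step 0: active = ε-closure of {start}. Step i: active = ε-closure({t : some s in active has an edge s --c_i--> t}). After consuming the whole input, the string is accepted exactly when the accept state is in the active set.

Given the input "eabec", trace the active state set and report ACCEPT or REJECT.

Answer: REJECT

Trace:
start: ε-closure({0}) = {0,2,4}
'e' @ 1: {}  — state set empty
rest 'abec' ignored (set empty)
final: {}; accept 1 not in set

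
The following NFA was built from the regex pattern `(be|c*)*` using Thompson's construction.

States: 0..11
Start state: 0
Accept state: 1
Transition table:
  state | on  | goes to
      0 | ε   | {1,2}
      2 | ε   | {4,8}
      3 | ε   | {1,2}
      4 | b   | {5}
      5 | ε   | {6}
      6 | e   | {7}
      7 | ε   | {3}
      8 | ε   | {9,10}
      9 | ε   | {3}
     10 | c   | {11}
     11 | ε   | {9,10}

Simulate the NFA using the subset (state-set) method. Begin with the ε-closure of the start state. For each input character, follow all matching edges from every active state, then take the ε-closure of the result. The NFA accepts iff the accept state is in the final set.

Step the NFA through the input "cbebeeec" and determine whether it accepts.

initial (ε-close {0}): {0,1,2,3,4,8,9,10}
'c' @ 1: {1,2,3,4,8,9,10,11}  [accepting]
'b' @ 2: {5,6}
'e' @ 3: {1,2,3,4,7,8,9,10}  [accepting]
'b' @ 4: {5,6}
'e' @ 5: {1,2,3,4,7,8,9,10}  [accepting]
'e' @ 6: {}  — dead — no transitions
rest 'ec' ignored (set empty)
end set {} — state 1 not in

Answer: REJECT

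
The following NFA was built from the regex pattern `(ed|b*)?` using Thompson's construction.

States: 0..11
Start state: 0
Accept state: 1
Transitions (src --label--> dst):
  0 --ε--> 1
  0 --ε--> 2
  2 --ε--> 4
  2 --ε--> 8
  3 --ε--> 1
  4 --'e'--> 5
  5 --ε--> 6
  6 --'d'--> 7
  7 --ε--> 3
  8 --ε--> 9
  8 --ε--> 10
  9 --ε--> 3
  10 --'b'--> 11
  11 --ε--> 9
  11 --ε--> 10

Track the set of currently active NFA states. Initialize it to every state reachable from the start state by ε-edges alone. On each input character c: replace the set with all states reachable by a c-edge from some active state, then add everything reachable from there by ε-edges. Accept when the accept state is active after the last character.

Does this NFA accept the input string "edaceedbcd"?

Answer: REJECT

Derivation:
initial (ε-close {0}): {0,1,2,3,4,8,9,10}
'e' @ 1: {5,6}
'd' @ 2: {1,3,7}  [accepting]
'a' @ 3: {}  — no active states
rest 'ceedbcd' ignored (set empty)
after full input: {}  (accept=1 not in)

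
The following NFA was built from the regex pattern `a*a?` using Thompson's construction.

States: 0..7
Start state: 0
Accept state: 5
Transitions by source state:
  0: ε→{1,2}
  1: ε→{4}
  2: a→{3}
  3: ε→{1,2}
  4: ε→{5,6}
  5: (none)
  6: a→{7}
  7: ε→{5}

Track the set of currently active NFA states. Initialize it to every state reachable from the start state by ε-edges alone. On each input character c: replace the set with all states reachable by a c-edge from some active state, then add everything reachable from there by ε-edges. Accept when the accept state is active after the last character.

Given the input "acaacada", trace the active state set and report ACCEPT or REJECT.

Answer: REJECT

Trace:
start: ε-closure({0}) = {0,1,2,4,5,6}
'a' @ 1: {1,2,3,4,5,6,7}  ✓accept
'c' @ 2: {}  — state set empty
rest 'aacada' ignored (set empty)
final: {}; accept 5 not in set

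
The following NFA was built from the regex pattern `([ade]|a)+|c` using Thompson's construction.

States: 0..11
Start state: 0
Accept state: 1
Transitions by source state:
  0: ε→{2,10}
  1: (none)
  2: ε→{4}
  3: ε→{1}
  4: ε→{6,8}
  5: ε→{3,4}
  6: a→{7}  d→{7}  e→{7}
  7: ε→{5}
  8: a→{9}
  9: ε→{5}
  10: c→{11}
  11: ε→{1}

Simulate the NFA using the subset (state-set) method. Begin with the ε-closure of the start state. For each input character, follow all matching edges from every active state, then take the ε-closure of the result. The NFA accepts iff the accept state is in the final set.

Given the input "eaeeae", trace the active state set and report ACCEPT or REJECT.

Answer: ACCEPT

Derivation:
start: ε-closure({0}) = {0,2,4,6,8,10}
'e' @ 1: {1,3,4,5,6,7,8}  [accepting]
'a' @ 2: {1,3,4,5,6,7,8,9}  [accepting]
'e' @ 3: {1,3,4,5,6,7,8}  [accepting]
'e' @ 4: {1,3,4,5,6,7,8}  [accepting]
'a' @ 5: {1,3,4,5,6,7,8,9}  [accepting]
'e' @ 6: {1,3,4,5,6,7,8}  [accepting]
after full input: {1,3,4,5,6,7,8}  (accept=1 in)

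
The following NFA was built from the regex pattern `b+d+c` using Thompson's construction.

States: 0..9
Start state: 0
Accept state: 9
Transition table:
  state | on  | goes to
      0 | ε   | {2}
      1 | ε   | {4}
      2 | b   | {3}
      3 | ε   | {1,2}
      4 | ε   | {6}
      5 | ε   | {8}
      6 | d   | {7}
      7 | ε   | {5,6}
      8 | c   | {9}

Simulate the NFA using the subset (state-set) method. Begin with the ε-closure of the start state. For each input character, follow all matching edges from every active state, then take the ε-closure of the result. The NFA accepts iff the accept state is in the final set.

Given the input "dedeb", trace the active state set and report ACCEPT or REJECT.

Answer: REJECT

Trace:
start: ε-closure({0}) = {0,2}
'd' @ 1: {}  — no active states
rest 'edeb' ignored (set empty)
after full input: {}  (accept=9 not in)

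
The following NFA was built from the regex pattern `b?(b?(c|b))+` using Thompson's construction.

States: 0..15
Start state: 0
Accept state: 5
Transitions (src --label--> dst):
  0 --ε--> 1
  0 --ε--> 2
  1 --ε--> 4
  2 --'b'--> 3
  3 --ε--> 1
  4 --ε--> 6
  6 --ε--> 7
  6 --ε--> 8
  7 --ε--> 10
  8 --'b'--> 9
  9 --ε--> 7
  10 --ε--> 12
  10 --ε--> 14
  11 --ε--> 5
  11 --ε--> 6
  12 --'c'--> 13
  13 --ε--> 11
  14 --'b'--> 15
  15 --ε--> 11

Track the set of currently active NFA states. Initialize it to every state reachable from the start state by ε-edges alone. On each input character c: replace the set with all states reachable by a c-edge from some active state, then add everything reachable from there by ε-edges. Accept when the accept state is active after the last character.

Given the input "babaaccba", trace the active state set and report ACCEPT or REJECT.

start: ε-closure({0}) = {0,1,2,4,6,7,8,10,12,14}
'b' @ 1: {1,3,4,5,6,7,8,9,10,11,12,14,15}  ✓accept
'a' @ 2: {}  — state set empty
rest 'baaccba' ignored (set empty)
end set {} — state 5 not in

Answer: REJECT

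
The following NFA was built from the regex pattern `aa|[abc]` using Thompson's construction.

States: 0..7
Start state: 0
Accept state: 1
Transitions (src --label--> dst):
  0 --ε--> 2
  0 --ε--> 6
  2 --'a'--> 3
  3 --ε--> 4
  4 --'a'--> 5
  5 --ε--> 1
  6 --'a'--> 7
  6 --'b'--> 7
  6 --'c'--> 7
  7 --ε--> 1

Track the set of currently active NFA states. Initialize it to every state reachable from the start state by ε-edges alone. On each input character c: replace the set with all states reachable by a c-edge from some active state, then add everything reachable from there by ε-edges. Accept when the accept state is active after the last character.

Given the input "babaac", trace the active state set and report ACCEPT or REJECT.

Answer: REJECT

Derivation:
initial (ε-close {0}): {0,2,6}
'b' @ 1: {1,7}  [accepting]
'a' @ 2: {}  — dead — no transitions
rest 'baac' ignored (set empty)
after full input: {}  (accept=1 not in)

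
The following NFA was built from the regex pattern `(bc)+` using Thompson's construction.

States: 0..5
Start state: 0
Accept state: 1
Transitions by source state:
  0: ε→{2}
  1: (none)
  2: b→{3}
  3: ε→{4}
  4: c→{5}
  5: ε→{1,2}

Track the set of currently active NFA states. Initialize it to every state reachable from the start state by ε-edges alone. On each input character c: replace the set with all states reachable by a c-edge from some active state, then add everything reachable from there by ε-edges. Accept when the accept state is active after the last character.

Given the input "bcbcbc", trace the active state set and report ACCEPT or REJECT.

S₀ = ε-closure({0}) = {0,2}
'b' @ 1: {3,4}
'c' @ 2: {1,2,5}  ✓accept
'b' @ 3: {3,4}
'c' @ 4: {1,2,5}  ✓accept
'b' @ 5: {3,4}
'c' @ 6: {1,2,5}  ✓accept
after full input: {1,2,5}  (accept=1 in)

Answer: ACCEPT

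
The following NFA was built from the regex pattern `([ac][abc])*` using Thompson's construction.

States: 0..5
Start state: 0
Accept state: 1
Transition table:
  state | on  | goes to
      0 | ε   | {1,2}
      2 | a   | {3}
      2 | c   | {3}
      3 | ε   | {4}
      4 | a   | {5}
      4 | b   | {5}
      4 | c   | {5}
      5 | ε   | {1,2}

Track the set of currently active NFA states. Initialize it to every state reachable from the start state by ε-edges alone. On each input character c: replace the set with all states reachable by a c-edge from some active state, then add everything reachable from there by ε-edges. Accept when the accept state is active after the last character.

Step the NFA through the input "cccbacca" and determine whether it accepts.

start: ε-closure({0}) = {0,1,2}
'c' @ 1: {3,4}
'c' @ 2: {1,2,5}  ✓accept
'c' @ 3: {3,4}
'b' @ 4: {1,2,5}  ✓accept
'a' @ 5: {3,4}
'c' @ 6: {1,2,5}  ✓accept
'c' @ 7: {3,4}
'a' @ 8: {1,2,5}  ✓accept
end set {1,2,5} — state 1 in

Answer: ACCEPT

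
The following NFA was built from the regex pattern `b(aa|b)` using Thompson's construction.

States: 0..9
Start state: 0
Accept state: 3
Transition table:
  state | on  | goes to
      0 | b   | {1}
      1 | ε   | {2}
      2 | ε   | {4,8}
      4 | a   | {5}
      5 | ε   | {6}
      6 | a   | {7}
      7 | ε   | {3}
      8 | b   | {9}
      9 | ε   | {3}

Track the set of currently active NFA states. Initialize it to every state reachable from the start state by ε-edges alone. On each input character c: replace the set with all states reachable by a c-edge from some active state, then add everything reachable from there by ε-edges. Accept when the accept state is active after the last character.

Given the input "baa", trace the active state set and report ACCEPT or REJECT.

Answer: ACCEPT

Steps:
initial (ε-close {0}): {0}
'b' @ 1: {1,2,4,8}
'a' @ 2: {5,6}
'a' @ 3: {3,7}  [accepting]
end set {3,7} — state 3 in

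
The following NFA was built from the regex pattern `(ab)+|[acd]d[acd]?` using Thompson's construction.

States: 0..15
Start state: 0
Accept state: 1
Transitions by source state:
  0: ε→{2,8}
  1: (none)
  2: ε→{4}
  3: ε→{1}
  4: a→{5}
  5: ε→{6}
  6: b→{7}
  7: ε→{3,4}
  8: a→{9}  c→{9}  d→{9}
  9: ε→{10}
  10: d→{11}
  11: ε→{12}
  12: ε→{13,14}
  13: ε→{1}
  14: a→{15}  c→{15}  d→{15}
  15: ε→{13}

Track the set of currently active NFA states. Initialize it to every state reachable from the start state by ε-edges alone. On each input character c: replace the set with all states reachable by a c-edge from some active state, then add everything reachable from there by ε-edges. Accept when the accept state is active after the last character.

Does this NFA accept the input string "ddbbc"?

initial (ε-close {0}): {0,2,4,8}
'd' @ 1: {9,10}
'd' @ 2: {1,11,12,13,14}  [accepting]
'b' @ 3: {}  — no active states
rest 'bc' ignored (set empty)
final: {}; accept 1 not in set

Answer: REJECT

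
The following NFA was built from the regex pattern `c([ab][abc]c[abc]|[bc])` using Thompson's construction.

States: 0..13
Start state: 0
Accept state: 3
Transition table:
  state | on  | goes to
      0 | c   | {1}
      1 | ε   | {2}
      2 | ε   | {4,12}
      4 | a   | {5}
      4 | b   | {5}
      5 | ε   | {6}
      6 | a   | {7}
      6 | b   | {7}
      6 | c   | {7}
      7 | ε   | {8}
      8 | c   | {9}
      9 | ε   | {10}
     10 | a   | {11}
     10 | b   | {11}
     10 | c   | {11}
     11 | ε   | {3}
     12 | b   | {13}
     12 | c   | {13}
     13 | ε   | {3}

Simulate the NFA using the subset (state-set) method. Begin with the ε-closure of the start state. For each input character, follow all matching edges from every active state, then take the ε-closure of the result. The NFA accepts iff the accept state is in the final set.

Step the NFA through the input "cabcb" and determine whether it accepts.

S₀ = ε-closure({0}) = {0}
'c' @ 1: {1,2,4,12}
'a' @ 2: {5,6}
'b' @ 3: {7,8}
'c' @ 4: {9,10}
'b' @ 5: {3,11}  ✓accept
final: {3,11}; accept 3 in set

Answer: ACCEPT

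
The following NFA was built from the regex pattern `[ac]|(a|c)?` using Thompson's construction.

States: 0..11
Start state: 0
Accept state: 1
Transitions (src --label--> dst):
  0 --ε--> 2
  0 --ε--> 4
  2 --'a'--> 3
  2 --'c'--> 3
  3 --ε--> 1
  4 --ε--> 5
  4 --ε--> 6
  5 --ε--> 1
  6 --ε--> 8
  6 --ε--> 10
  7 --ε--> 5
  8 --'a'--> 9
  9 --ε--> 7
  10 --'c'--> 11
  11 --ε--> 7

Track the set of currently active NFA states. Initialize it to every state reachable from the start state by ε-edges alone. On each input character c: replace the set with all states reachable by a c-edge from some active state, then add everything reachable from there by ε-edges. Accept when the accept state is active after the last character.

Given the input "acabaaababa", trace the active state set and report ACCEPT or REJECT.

S₀ = ε-closure({0}) = {0,1,2,4,5,6,8,10}
'a' @ 1: {1,3,5,7,9}  (accept∈set)
'c' @ 2: {}  — no active states
rest 'abaaababa' ignored (set empty)
final: {}; accept 1 not in set

Answer: REJECT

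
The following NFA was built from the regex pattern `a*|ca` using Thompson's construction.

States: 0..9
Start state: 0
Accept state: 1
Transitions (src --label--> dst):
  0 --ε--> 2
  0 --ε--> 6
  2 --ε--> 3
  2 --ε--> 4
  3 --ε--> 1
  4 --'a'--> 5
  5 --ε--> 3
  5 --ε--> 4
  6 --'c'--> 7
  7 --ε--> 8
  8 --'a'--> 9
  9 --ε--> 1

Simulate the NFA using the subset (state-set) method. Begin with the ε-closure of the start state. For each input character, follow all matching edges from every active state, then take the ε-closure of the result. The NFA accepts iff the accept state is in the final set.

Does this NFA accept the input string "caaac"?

initial (ε-close {0}): {0,1,2,3,4,6}
'c' @ 1: {7,8}
'a' @ 2: {1,9}  ✓accept
'a' @ 3: {}  — dead — no transitions
rest 'ac' ignored (set empty)
after full input: {}  (accept=1 not in)

Answer: REJECT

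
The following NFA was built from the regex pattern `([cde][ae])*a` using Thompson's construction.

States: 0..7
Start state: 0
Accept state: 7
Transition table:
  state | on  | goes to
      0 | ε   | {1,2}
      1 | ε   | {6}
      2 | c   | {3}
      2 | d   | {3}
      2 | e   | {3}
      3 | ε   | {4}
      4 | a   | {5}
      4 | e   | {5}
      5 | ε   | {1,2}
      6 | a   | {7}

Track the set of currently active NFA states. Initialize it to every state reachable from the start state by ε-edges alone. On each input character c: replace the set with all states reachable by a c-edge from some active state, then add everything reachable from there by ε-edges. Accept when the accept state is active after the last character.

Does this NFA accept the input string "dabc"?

initial (ε-close {0}): {0,1,2,6}
'd' @ 1: {3,4}
'a' @ 2: {1,2,5,6}
'b' @ 3: {}  — state set empty
rest 'c' ignored (set empty)
final: {}; accept 7 not in set

Answer: REJECT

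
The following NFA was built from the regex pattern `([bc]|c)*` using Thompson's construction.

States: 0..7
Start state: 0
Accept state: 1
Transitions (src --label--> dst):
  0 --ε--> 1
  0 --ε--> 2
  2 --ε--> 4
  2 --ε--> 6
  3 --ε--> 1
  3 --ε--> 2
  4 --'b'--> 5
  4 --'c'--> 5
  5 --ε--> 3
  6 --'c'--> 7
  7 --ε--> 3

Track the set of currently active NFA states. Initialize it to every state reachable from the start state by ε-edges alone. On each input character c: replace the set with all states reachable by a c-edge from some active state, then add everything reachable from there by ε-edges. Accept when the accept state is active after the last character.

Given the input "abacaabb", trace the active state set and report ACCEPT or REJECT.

initial (ε-close {0}): {0,1,2,4,6}
'a' @ 1: {}  — dead — no transitions
rest 'bacaabb' ignored (set empty)
after full input: {}  (accept=1 not in)

Answer: REJECT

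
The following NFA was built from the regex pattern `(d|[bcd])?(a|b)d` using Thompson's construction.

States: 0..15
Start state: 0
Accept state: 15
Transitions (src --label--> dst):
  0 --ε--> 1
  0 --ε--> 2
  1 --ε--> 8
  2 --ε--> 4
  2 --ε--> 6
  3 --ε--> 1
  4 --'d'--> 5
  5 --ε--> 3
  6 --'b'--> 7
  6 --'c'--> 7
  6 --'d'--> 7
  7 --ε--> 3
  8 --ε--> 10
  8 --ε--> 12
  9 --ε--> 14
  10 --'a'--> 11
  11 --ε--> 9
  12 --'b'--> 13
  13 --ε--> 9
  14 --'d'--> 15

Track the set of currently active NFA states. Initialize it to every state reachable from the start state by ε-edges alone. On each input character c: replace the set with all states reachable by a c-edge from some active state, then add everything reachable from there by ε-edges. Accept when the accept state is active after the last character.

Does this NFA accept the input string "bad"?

Answer: ACCEPT

Steps:
start: ε-closure({0}) = {0,1,2,4,6,8,10,12}
'b' @ 1: {1,3,7,8,9,10,12,13,14}
'a' @ 2: {9,11,14}
'd' @ 3: {15}  (accept∈set)
after full input: {15}  (accept=15 in)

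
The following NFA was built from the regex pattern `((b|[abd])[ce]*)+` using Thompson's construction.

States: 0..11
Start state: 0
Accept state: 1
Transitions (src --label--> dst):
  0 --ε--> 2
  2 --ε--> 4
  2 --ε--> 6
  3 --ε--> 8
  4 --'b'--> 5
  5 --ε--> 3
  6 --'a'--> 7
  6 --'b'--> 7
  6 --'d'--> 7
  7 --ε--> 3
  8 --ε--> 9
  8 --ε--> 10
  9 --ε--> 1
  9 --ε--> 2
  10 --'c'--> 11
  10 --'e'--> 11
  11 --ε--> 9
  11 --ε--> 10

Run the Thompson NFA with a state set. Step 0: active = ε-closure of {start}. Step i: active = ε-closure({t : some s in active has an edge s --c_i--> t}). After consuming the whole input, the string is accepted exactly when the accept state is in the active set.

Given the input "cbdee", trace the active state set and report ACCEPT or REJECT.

Answer: REJECT

Steps:
S₀ = ε-closure({0}) = {0,2,4,6}
'c' @ 1: {}  — state set empty
rest 'bdee' ignored (set empty)
end set {} — state 1 not in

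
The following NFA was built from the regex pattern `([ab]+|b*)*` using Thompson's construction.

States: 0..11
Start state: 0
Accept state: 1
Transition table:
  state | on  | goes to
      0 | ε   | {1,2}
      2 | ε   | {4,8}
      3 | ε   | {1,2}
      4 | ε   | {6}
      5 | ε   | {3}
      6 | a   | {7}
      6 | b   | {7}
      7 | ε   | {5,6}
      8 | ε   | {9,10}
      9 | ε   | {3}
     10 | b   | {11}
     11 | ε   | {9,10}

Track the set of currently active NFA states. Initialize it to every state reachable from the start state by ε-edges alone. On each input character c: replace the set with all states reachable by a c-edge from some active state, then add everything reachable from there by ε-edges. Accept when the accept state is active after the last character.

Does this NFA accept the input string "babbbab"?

Answer: ACCEPT

Trace:
initial (ε-close {0}): {0,1,2,3,4,6,8,9,10}
'b' @ 1: {1,2,3,4,5,6,7,8,9,10,11}  ✓accept
'a' @ 2: {1,2,3,4,5,6,7,8,9,10}  ✓accept
'b' @ 3: {1,2,3,4,5,6,7,8,9,10,11}  ✓accept
'b' @ 4: {1,2,3,4,5,6,7,8,9,10,11}  ✓accept
'b' @ 5: {1,2,3,4,5,6,7,8,9,10,11}  ✓accept
'a' @ 6: {1,2,3,4,5,6,7,8,9,10}  ✓accept
'b' @ 7: {1,2,3,4,5,6,7,8,9,10,11}  ✓accept
end set {1,2,3,4,5,6,7,8,9,10,11} — state 1 in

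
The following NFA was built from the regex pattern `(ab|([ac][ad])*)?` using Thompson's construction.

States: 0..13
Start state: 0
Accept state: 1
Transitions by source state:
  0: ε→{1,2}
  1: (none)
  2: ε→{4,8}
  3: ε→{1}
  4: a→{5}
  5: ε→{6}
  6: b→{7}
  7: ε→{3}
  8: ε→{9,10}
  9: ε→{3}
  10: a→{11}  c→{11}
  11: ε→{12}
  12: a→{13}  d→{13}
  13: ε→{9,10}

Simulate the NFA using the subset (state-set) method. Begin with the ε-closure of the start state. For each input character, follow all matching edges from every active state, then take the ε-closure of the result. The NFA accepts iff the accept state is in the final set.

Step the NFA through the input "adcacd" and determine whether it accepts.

initial (ε-close {0}): {0,1,2,3,4,8,9,10}
'a' @ 1: {5,6,11,12}
'd' @ 2: {1,3,9,10,13}  [accepting]
'c' @ 3: {11,12}
'a' @ 4: {1,3,9,10,13}  [accepting]
'c' @ 5: {11,12}
'd' @ 6: {1,3,9,10,13}  [accepting]
after full input: {1,3,9,10,13}  (accept=1 in)

Answer: ACCEPT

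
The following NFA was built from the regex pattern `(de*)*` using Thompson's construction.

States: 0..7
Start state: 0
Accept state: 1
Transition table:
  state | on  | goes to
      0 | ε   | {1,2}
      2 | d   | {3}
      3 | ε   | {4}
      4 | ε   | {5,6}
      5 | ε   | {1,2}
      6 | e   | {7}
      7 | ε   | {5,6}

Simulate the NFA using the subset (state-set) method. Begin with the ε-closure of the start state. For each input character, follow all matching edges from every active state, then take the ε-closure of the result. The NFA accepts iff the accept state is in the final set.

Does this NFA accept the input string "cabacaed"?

initial (ε-close {0}): {0,1,2}
'c' @ 1: {}  — no active states
rest 'abacaed' ignored (set empty)
end set {} — state 1 not in

Answer: REJECT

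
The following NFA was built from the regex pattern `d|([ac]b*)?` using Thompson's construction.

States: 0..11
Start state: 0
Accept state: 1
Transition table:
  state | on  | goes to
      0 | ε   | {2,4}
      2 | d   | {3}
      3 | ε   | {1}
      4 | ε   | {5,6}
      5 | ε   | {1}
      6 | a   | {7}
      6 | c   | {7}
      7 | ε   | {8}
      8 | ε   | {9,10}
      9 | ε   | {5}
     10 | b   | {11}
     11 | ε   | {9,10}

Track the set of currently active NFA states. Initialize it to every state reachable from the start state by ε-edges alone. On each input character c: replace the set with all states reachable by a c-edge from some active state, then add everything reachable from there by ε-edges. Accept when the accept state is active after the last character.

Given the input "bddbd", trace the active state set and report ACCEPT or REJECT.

Answer: REJECT

Derivation:
start: ε-closure({0}) = {0,1,2,4,5,6}
'b' @ 1: {}  — no active states
rest 'ddbd' ignored (set empty)
final: {}; accept 1 not in set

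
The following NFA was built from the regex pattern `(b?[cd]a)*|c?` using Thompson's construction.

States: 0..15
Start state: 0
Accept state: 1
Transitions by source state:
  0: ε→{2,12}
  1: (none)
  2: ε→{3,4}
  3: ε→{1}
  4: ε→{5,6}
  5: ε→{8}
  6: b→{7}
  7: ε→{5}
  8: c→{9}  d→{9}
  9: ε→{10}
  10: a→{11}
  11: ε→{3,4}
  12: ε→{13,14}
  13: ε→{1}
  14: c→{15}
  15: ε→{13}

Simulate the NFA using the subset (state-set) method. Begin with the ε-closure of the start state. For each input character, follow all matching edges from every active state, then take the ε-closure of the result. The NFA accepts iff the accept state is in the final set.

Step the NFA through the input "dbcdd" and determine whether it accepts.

Answer: REJECT

Steps:
S₀ = ε-closure({0}) = {0,1,2,3,4,5,6,8,12,13,14}
'd' @ 1: {9,10}
'b' @ 2: {}  — dead — no transitions
rest 'cdd' ignored (set empty)
final: {}; accept 1 not in set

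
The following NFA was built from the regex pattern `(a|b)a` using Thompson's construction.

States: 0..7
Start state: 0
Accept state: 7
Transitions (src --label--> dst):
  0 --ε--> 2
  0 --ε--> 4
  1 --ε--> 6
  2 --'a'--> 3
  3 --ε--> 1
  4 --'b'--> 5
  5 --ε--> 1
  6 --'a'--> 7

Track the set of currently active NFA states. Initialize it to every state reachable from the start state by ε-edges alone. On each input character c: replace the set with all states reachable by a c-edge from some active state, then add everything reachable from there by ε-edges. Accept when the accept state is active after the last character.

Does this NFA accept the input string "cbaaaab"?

Answer: REJECT

Steps:
start: ε-closure({0}) = {0,2,4}
'c' @ 1: {}  — state set empty
rest 'baaaab' ignored (set empty)
after full input: {}  (accept=7 not in)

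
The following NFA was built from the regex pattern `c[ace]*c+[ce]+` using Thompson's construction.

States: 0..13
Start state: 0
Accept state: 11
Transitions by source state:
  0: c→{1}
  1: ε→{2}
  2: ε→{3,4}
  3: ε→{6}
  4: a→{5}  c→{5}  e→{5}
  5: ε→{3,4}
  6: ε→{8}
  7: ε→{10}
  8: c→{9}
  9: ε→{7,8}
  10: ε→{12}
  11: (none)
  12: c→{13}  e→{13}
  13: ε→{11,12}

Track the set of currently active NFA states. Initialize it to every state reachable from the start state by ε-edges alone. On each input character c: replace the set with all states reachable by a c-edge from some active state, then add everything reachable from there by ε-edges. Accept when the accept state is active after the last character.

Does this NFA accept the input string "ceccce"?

Answer: ACCEPT

Steps:
S₀ = ε-closure({0}) = {0}
'c' @ 1: {1,2,3,4,6,8}
'e' @ 2: {3,4,5,6,8}
'c' @ 3: {3,4,5,6,7,8,9,10,12}
'c' @ 4: {3,4,5,6,7,8,9,10,11,12,13}  [accepting]
'c' @ 5: {3,4,5,6,7,8,9,10,11,12,13}  [accepting]
'e' @ 6: {3,4,5,6,8,11,12,13}  [accepting]
final: {3,4,5,6,8,11,12,13}; accept 11 in set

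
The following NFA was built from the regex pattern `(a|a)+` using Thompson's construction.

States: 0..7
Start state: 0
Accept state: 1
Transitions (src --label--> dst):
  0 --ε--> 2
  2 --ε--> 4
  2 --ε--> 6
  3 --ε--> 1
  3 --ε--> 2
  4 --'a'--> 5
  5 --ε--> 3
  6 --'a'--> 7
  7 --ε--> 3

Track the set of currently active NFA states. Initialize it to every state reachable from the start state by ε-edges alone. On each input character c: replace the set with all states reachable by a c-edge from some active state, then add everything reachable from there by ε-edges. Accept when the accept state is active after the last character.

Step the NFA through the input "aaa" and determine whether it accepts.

Answer: ACCEPT

Derivation:
start: ε-closure({0}) = {0,2,4,6}
'a' @ 1: {1,2,3,4,5,6,7}  (accept∈set)
'a' @ 2: {1,2,3,4,5,6,7}  (accept∈set)
'a' @ 3: {1,2,3,4,5,6,7}  (accept∈set)
final: {1,2,3,4,5,6,7}; accept 1 in set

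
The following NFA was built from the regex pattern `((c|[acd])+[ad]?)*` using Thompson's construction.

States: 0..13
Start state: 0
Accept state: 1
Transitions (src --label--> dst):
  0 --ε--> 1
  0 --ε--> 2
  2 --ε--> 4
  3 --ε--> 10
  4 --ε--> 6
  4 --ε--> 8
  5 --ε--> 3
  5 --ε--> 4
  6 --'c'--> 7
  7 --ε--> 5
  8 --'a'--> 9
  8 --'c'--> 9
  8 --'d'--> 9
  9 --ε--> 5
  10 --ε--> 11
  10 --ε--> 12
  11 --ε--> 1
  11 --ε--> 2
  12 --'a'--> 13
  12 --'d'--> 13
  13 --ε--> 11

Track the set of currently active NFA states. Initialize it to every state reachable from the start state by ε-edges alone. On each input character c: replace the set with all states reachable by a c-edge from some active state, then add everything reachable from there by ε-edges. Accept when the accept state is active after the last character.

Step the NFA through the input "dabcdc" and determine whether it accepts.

Answer: REJECT

Derivation:
initial (ε-close {0}): {0,1,2,4,6,8}
'd' @ 1: {1,2,3,4,5,6,8,9,10,11,12}  ✓accept
'a' @ 2: {1,2,3,4,5,6,8,9,10,11,12,13}  ✓accept
'b' @ 3: {}  — state set empty
rest 'cdc' ignored (set empty)
after full input: {}  (accept=1 not in)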